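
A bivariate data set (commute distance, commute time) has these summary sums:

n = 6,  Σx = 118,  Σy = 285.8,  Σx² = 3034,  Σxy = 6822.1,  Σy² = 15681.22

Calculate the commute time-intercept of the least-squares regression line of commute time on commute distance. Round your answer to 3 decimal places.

14.512

Sxx = Σx² − (Σx)²/n = 3034 − 2320.666667 = 713.333333
Sxy = Σxy − (Σx)(Σy)/n = 6822.1 − 5620.733333 = 1201.366667
b = Sxy/Sxx = 1201.366667/713.333333 = 1.684159
a = ȳ − b·x̄ = 47.633333 − 1.684159·19.666667 = 14.511542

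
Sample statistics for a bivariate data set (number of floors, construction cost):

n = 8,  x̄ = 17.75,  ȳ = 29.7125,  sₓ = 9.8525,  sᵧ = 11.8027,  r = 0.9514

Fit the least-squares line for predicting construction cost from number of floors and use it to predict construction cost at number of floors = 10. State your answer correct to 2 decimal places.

20.88

b = r · sᵧ/sₓ = 0.9514 · 11.8027/9.8525 = 1.139720
a = ȳ − b·x̄ = 29.7125 − 1.139720·17.75 = 9.482475
ŷ(10) = a + b·10 = 9.482475 + 1.139720·10 = 20.879672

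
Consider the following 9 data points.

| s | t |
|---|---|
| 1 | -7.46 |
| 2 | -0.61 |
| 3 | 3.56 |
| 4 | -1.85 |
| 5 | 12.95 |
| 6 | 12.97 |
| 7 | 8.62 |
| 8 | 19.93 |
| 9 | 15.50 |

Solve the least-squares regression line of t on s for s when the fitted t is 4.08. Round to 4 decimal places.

3.9951

n = 9, Σx = 45, Σy = 63.61, Σxy = 496.45, Σx² = 285
Sxx = Σx² − (Σx)²/n = 285 − 225 = 60
Sxy = Σxy − (Σx)(Σy)/n = 496.45 − 318.05 = 178.4
b = Sxy/Sxx = 178.4/60 = 2.973333
a = ȳ − b·x̄ = 7.067778 − 2.973333·5 = -7.798889
Set a + b·x = 4.08: x = (4.08 − (-7.798889)) / 2.973333 = 3.995142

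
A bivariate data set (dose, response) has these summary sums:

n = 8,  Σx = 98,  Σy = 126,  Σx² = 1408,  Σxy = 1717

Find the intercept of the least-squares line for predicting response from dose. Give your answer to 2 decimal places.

Sxx = Σx² − (Σx)²/n = 1408 − 1200.5 = 207.5
Sxy = Σxy − (Σx)(Σy)/n = 1717 − 1543.5 = 173.5
b = Sxy/Sxx = 173.5/207.5 = 0.836145
a = ȳ − b·x̄ = 15.75 − 0.836145·12.25 = 5.507229

5.51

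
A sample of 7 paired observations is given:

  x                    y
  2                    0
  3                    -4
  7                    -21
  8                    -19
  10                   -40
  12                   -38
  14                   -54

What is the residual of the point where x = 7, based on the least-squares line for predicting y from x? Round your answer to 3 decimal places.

-0.222

n = 7, Σx = 56, Σy = -176, Σxy = -1923, Σx² = 566
Sxx = Σx² − (Σx)²/n = 566 − 448 = 118
Sxy = Σxy − (Σx)(Σy)/n = -1923 − (-1408) = -515
b = Sxy/Sxx = -515/118 = -4.364407
a = ȳ − b·x̄ = -25.142857 − (-4.364407)·8 = 9.772397
ŷ(7) = 9.772397 + (-4.364407)·7 = -20.778450
residual = y − ŷ = -21 − (-20.778450) = -0.221550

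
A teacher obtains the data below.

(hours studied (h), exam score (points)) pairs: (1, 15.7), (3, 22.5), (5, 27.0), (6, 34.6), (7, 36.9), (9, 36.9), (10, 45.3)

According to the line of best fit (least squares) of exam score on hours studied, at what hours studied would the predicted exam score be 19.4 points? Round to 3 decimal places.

1.995

n = 7, Σx = 41, Σy = 218.9, Σxy = 1469.2, Σx² = 301
Sxx = Σx² − (Σx)²/n = 301 − 240.142857 = 60.857143
Sxy = Σxy − (Σx)(Σy)/n = 1469.2 − 1282.128571 = 187.071429
b = Sxy/Sxx = 187.071429/60.857143 = 3.073944
a = ȳ − b·x̄ = 31.271429 − 3.073944·5.857143 = 13.266901
Set a + b·x = 19.4: x = (19.4 − 13.266901) / 3.073944 = 1.995189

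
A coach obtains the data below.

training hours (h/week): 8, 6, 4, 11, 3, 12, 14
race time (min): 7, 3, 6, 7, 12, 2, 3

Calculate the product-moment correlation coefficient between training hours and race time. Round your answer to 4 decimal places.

n = 7, Σx = 58, Σy = 40, Σxy = 277, Σx² = 586, Σy² = 300
Sxx = Σx² − (Σx)²/n = 586 − 480.571429 = 105.428571
Sxy = Σxy − (Σx)(Σy)/n = 277 − 331.428571 = -54.428571
Syy = Σy² − (Σy)²/n = 300 − 228.571429 = 71.428571
r = Sxy/√(Sxx·Syy) = -54.428571/√(7530.612245) = -54.428571/86.779100 = -0.627208

-0.6272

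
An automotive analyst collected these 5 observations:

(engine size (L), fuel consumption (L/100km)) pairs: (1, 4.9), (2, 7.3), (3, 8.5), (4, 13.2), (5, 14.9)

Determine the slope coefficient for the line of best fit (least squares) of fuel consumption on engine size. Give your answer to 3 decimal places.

2.590

n = 5, Σx = 15, Σy = 48.8, Σxy = 172.3, Σx² = 55
Sxx = Σx² − (Σx)²/n = 55 − 45 = 10
Sxy = Σxy − (Σx)(Σy)/n = 172.3 − 146.4 = 25.9
b = Sxy/Sxx = 25.9/10 = 2.59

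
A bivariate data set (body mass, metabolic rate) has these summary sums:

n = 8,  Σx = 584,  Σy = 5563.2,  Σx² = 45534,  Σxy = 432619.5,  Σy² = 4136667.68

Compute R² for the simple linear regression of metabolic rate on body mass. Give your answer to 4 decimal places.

Sxx = Σx² − (Σx)²/n = 45534 − 42632 = 2902
Sxy = Σxy − (Σx)(Σy)/n = 432619.5 − 406113.6 = 26505.9
Syy = Σy² − (Σy)²/n = 4136667.68 − 3868649.28 = 268018.4
R² = Sxy²/(Sxx·Syy) = (26505.9)²/(2902·268018.4) = 0.903281

0.9033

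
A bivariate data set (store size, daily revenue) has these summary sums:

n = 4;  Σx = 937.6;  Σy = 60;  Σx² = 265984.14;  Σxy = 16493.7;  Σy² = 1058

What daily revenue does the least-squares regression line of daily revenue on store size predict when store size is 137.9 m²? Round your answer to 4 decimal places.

Sxx = Σx² − (Σx)²/n = 265984.14 − 219773.44 = 46210.7
Sxy = Σxy − (Σx)(Σy)/n = 16493.7 − 14064 = 2429.7
b = Sxy/Sxx = 2429.7/46210.7 = 0.052579
a = ȳ − b·x̄ = 15 − 0.052579·234.4 = 2.675545
ŷ(137.9) = a + b·137.9 = 2.675545 + 0.052579·137.9 = 9.926152

9.9262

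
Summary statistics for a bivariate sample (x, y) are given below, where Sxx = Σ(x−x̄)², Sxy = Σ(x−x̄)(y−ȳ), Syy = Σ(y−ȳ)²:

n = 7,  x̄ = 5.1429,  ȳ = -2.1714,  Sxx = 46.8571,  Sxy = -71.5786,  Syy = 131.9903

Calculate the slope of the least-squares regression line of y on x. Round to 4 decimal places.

b = Sxy/Sxx = -71.5786/46.8571 = -1.527593

-1.5276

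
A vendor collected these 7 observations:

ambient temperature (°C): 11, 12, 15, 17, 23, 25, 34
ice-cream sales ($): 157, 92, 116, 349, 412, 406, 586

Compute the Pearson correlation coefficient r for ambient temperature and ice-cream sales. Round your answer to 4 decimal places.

n = 7, Σx = 137, Σy = 2118, Σxy = 50054, Σx² = 3089, Σy² = 846346
Sxx = Σx² − (Σx)²/n = 3089 − 2681.285714 = 407.714286
Sxy = Σxy − (Σx)(Σy)/n = 50054 − 41452.285714 = 8601.714286
Syy = Σy² − (Σy)²/n = 846346 − 640846.285714 = 205499.714286
r = Sxy/√(Sxx·Syy) = 8601.714286/√(83785169.224490) = 8601.714286/9153.423907 = 0.939726

0.9397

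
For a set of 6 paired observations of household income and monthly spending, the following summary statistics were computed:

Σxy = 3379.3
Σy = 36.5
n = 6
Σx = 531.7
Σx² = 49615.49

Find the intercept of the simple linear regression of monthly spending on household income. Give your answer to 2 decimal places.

0.95

Sxx = Σx² − (Σx)²/n = 49615.49 − 47117.481667 = 2498.008333
Sxy = Σxy − (Σx)(Σy)/n = 3379.3 − 3234.508333 = 144.791667
b = Sxy/Sxx = 144.791667/2498.008333 = 0.057963
a = ȳ − b·x̄ = 6.083333 − 0.057963·88.616667 = 0.946859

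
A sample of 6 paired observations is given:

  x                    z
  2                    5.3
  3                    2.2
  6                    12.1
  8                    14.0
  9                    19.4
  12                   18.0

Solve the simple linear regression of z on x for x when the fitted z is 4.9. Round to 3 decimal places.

n = 6, Σx = 40, Σy = 71, Σxy = 592.4, Σx² = 338
Sxx = Σx² − (Σx)²/n = 338 − 266.666667 = 71.333333
Sxy = Σxy − (Σx)(Σy)/n = 592.4 − 473.333333 = 119.066667
b = Sxy/Sxx = 119.066667/71.333333 = 1.669159
a = ȳ − b·x̄ = 11.833333 − 1.669159·6.666667 = 0.705607
Set a + b·x = 4.9: x = (4.9 − 0.705607) / 1.669159 = 2.512878

2.513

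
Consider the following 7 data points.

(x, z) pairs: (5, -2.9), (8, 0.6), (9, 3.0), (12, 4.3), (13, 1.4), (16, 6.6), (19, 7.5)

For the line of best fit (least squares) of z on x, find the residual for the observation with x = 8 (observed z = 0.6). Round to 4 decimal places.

n = 7, Σx = 82, Σy = 20.5, Σxy = 335.2, Σx² = 1100
Sxx = Σx² − (Σx)²/n = 1100 − 960.571429 = 139.428571
Sxy = Σxy − (Σx)(Σy)/n = 335.2 − 240.142857 = 95.057143
b = Sxy/Sxx = 95.057143/139.428571 = 0.681762
a = ȳ − b·x̄ = 2.928571 − 0.681762·11.714286 = -5.057787
ŷ(8) = -5.057787 + 0.681762·8 = 0.396311
residual = y − ŷ = 0.6 − 0.396311 = 0.203689

0.2037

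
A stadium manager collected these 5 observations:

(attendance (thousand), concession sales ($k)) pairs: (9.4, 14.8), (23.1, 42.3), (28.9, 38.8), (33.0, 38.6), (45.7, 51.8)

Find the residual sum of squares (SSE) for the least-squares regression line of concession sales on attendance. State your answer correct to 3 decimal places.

n = 5, Σx = 140.1, Σy = 186.3, Σxy = 5878.63, Σx² = 4634.67, Σy² = 7686.97
Sxx = Σx² − (Σx)²/n = 4634.67 − 3925.602 = 709.068
Sxy = Σxy − (Σx)(Σy)/n = 5878.63 − 5220.126 = 658.504
Syy = Σy² − (Σy)²/n = 7686.97 − 6941.538 = 745.432
b = Sxy/Sxx = 658.504/709.068 = 0.928689
SSE = Syy − b·Sxy = 745.432 − 0.928689·658.504 = 133.886255

133.886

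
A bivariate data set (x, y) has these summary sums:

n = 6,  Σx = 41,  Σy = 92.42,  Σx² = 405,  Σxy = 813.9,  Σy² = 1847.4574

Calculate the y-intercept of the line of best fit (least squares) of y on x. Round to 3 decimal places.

Sxx = Σx² − (Σx)²/n = 405 − 280.166667 = 124.833333
Sxy = Σxy − (Σx)(Σy)/n = 813.9 − 631.536667 = 182.363333
b = Sxy/Sxx = 182.363333/124.833333 = 1.460854
a = ȳ − b·x̄ = 15.403333 − 1.460854·6.833333 = 5.420828

5.421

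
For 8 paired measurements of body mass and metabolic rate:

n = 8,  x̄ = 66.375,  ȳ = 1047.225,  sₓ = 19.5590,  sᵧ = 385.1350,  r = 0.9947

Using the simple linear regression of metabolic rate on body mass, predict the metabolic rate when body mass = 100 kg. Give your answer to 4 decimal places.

b = r · sᵧ/sₓ = 0.9947 · 385.135/19.559 = 19.586573
a = ȳ − b·x̄ = 1047.225 − 19.586573·66.375 = -252.833794
ŷ(100) = a + b·100 = -252.833794 + 19.586573·100 = 1705.823523

1705.8235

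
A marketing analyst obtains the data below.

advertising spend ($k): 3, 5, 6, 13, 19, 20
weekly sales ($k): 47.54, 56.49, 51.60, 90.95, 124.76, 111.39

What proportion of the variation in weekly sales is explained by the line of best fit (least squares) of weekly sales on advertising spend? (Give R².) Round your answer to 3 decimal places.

0.960

n = 6, Σx = 66, Σy = 482.73, Σxy = 6515.26, Σx² = 1000, Σy² = 44358.4239
Sxx = Σx² − (Σx)²/n = 1000 − 726 = 274
Sxy = Σxy − (Σx)(Σy)/n = 6515.26 − 5310.03 = 1205.23
Syy = Σy² − (Σy)²/n = 44358.4239 − 38838.04215 = 5520.38175
R² = Sxy²/(Sxx·Syy) = (1205.23)²/(274·5520.38175) = 0.960329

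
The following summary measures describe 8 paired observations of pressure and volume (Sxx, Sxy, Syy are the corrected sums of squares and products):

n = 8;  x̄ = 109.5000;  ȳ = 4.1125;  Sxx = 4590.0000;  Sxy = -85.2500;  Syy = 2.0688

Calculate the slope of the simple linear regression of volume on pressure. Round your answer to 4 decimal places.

-0.0186

b = Sxy/Sxx = -85.25/4590 = -0.018573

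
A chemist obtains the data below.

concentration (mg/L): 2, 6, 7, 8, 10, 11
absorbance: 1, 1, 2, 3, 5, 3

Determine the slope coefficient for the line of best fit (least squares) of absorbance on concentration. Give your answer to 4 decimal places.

0.3701

n = 6, Σx = 44, Σy = 15, Σxy = 129, Σx² = 374
Sxx = Σx² − (Σx)²/n = 374 − 322.666667 = 51.333333
Sxy = Σxy − (Σx)(Σy)/n = 129 − 110 = 19
b = Sxy/Sxx = 19/51.333333 = 0.370130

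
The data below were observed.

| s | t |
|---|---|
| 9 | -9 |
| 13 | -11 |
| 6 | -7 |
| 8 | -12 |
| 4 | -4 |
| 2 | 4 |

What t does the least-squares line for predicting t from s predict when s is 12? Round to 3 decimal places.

-12.882

n = 6, Σx = 42, Σy = -39, Σxy = -370, Σx² = 370
Sxx = Σx² − (Σx)²/n = 370 − 294 = 76
Sxy = Σxy − (Σx)(Σy)/n = -370 − (-273) = -97
b = Sxy/Sxx = -97/76 = -1.276316
a = ȳ − b·x̄ = -6.5 − (-1.276316)·7 = 2.434211
ŷ(12) = a + b·12 = 2.434211 + (-1.276316)·12 = -12.881579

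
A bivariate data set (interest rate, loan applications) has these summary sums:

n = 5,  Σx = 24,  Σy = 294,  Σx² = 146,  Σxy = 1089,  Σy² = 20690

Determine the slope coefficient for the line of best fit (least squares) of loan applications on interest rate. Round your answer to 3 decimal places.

Sxx = Σx² − (Σx)²/n = 146 − 115.2 = 30.8
Sxy = Σxy − (Σx)(Σy)/n = 1089 − 1411.2 = -322.2
b = Sxy/Sxx = -322.2/30.8 = -10.461039

-10.461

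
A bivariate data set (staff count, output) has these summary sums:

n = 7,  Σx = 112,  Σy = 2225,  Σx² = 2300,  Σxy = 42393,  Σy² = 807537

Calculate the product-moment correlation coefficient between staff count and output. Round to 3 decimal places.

Sxx = Σx² − (Σx)²/n = 2300 − 1792 = 508
Sxy = Σxy − (Σx)(Σy)/n = 42393 − 35600 = 6793
Syy = Σy² − (Σy)²/n = 807537 − 707232.142857 = 100304.857143
r = Sxy/√(Sxx·Syy) = 6793/√(50954867.428571) = 6793/7138.267817 = 0.951631

0.952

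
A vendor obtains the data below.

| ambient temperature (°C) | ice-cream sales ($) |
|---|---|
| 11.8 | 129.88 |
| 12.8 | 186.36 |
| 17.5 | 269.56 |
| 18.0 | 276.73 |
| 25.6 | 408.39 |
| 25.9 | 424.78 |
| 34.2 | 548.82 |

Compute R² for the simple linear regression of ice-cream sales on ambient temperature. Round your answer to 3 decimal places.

0.990

n = 7, Σx = 145.8, Σy = 2244.52, Σxy = 53842.662, Σx² = 3429.14, Σy² = 849264.7834
Sxx = Σx² − (Σx)²/n = 3429.14 − 3036.805714 = 392.334286
Sxy = Σxy − (Σx)(Σy)/n = 53842.662 − 46750.145143 = 7092.516857
Syy = Σy² − (Σy)²/n = 849264.7834 − 719695.718629 = 129569.064771
R² = Sxy²/(Sxx·Syy) = (7092.516857)²/(392.334286·129569.064771) = 0.989562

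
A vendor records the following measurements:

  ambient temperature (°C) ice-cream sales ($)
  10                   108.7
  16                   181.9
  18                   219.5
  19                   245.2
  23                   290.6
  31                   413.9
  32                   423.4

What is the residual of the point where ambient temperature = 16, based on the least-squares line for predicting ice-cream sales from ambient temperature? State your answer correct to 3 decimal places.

n = 7, Σx = 149, Σy = 1883.2, Σxy = 45670.7, Σx² = 3555
Sxx = Σx² − (Σx)²/n = 3555 − 3171.571429 = 383.428571
Sxy = Σxy − (Σx)(Σy)/n = 45670.7 − 40085.257143 = 5585.442857
b = Sxy/Sxx = 5585.442857/383.428571 = 14.567101
a = ȳ − b·x̄ = 269.028571 − 14.567101·21.285714 = -41.042586
ŷ(16) = -41.042586 + 14.567101·16 = 192.031036
residual = y − ŷ = 181.9 − 192.031036 = -10.131036

-10.131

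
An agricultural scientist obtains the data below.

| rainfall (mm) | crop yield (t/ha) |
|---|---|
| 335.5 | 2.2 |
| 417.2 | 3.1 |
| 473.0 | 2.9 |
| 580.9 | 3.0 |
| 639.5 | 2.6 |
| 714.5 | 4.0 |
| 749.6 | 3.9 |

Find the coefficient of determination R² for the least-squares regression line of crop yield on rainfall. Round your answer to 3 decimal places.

0.591

n = 7, Σx = 3910.2, Σy = 21.7, Σxy = 12589.96, Σx² = 2329160.56, Σy² = 69.83
Sxx = Σx² − (Σx)²/n = 2329160.56 − 2184237.72 = 144922.84
Sxy = Σxy − (Σx)(Σy)/n = 12589.96 − 12121.62 = 468.34
Syy = Σy² − (Σy)²/n = 69.83 − 67.27 = 2.56
R² = Sxy²/(Sxx·Syy) = (468.34)²/(144922.84·2.56) = 0.591215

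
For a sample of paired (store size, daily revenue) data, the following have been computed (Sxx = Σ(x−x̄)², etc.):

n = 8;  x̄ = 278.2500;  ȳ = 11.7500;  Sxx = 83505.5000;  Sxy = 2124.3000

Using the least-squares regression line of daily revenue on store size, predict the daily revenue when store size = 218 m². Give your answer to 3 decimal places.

b = Sxy/Sxx = 2124.3/83505.5 = 0.025439
a = ȳ − b·x̄ = 11.75 − 0.025439·278.25 = 4.671586
ŷ(218) = a + b·218 = 4.671586 + 0.025439·218 = 10.217298

10.217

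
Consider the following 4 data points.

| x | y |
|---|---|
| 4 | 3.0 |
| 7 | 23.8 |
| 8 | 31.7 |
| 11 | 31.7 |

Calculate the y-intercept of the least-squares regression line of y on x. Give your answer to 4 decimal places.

n = 4, Σx = 30, Σy = 90.2, Σxy = 780.9, Σx² = 250
Sxx = Σx² − (Σx)²/n = 250 − 225 = 25
Sxy = Σxy − (Σx)(Σy)/n = 780.9 − 676.5 = 104.4
b = Sxy/Sxx = 104.4/25 = 4.176
a = ȳ − b·x̄ = 22.55 − 4.176·7.5 = -8.77

-8.7700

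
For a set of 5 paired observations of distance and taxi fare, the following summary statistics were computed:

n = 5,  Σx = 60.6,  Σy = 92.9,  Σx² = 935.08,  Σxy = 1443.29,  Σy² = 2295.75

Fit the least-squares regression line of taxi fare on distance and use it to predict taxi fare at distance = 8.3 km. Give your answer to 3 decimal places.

12.537

Sxx = Σx² − (Σx)²/n = 935.08 − 734.472 = 200.608
Sxy = Σxy − (Σx)(Σy)/n = 1443.29 − 1125.948 = 317.342
b = Sxy/Sxx = 317.342/200.608 = 1.581901
a = ȳ − b·x̄ = 18.58 − 1.581901·12.12 = -0.592640
ŷ(8.3) = a + b·8.3 = -0.592640 + 1.581901·8.3 = 12.537138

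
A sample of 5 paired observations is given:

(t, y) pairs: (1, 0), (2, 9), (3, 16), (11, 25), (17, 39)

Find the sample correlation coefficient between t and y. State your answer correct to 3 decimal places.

n = 5, Σx = 34, Σy = 89, Σxy = 1004, Σx² = 424, Σy² = 2483
Sxx = Σx² − (Σx)²/n = 424 − 231.2 = 192.8
Sxy = Σxy − (Σx)(Σy)/n = 1004 − 605.2 = 398.8
Syy = Σy² − (Σy)²/n = 2483 − 1584.2 = 898.8
r = Sxy/√(Sxx·Syy) = 398.8/√(173288.64) = 398.8/416.279521 = 0.958010

0.958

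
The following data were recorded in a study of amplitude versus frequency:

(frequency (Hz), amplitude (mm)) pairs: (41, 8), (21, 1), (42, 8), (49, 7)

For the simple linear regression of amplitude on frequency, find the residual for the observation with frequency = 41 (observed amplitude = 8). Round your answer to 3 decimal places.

n = 4, Σx = 153, Σy = 24, Σxy = 1028, Σx² = 6287
Sxx = Σx² − (Σx)²/n = 6287 − 5852.25 = 434.75
Sxy = Σxy − (Σx)(Σy)/n = 1028 − 918 = 110
b = Sxy/Sxx = 110/434.75 = 0.253019
a = ȳ − b·x̄ = 6 − 0.253019·38.25 = -3.677976
ŷ(41) = -3.677976 + 0.253019·41 = 6.695802
residual = y − ŷ = 8 − 6.695802 = 1.304198

1.304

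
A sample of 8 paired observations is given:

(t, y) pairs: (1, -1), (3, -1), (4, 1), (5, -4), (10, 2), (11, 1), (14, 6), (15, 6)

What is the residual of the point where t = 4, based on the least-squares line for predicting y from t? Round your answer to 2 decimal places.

n = 8, Σx = 63, Σy = 10, Σxy = 185, Σx² = 693
Sxx = Σx² − (Σx)²/n = 693 − 496.125 = 196.875
Sxy = Σxy − (Σx)(Σy)/n = 185 − 78.75 = 106.25
b = Sxy/Sxx = 106.25/196.875 = 0.539683
a = ȳ − b·x̄ = 1.25 − 0.539683·7.875 = -3
ŷ(4) = -3 + 0.539683·4 = -0.841270
residual = y − ŷ = 1 − (-0.841270) = 1.841270

1.84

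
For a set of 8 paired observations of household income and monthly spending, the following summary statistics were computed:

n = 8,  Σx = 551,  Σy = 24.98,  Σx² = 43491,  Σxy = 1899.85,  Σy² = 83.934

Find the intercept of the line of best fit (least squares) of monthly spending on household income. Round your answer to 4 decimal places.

Sxx = Σx² − (Σx)²/n = 43491 − 37950.125 = 5540.875
Sxy = Σxy − (Σx)(Σy)/n = 1899.85 − 1720.4975 = 179.3525
b = Sxy/Sxx = 179.3525/5540.875 = 0.032369
a = ȳ − b·x̄ = 3.1225 − 0.032369·68.875 = 0.893086

0.8931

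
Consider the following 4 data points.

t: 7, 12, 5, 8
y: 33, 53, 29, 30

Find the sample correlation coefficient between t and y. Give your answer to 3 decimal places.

n = 4, Σx = 32, Σy = 145, Σxy = 1252, Σx² = 282, Σy² = 5639
Sxx = Σx² − (Σx)²/n = 282 − 256 = 26
Sxy = Σxy − (Σx)(Σy)/n = 1252 − 1160 = 92
Syy = Σy² − (Σy)²/n = 5639 − 5256.25 = 382.75
r = Sxy/√(Sxx·Syy) = 92/√(9951.5) = 92/99.757205 = 0.922239

0.922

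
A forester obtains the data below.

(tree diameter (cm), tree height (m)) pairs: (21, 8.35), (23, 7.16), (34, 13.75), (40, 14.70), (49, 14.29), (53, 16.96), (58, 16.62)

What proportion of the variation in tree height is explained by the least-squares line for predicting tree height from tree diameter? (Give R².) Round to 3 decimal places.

n = 7, Σx = 278, Σy = 91.83, Σxy = 3958.58, Σx² = 12300, Σy² = 1294.2107
Sxx = Σx² − (Σx)²/n = 12300 − 11040.571429 = 1259.428571
Sxy = Σxy − (Σx)(Σy)/n = 3958.58 − 3646.962857 = 311.617143
Syy = Σy² − (Σy)²/n = 1294.2107 − 1204.678414 = 89.532286
R² = Sxy²/(Sxx·Syy) = (311.617143)²/(1259.428571·89.532286) = 0.861171

0.861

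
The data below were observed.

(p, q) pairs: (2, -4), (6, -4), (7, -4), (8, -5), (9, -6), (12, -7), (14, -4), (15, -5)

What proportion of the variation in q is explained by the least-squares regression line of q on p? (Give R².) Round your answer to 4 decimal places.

n = 8, Σx = 73, Σy = -39, Σxy = -369, Σx² = 799, Σy² = 199
Sxx = Σx² − (Σx)²/n = 799 − 666.125 = 132.875
Sxy = Σxy − (Σx)(Σy)/n = -369 − (-355.875) = -13.125
Syy = Σy² − (Σy)²/n = 199 − 190.125 = 8.875
R² = Sxy²/(Sxx·Syy) = (-13.125)²/(132.875·8.875) = 0.146079

0.1461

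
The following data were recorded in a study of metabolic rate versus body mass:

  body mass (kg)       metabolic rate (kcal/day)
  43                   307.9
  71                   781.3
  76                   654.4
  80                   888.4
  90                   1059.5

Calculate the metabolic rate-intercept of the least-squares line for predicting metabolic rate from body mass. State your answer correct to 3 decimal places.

n = 5, Σx = 360, Σy = 3691.5, Σxy = 284873.4, Σx² = 27166
Sxx = Σx² − (Σx)²/n = 27166 − 25920 = 1246
Sxy = Σxy − (Σx)(Σy)/n = 284873.4 − 265788 = 19085.4
b = Sxy/Sxx = 19085.4/1246 = 15.317335
a = ȳ − b·x̄ = 738.3 − 15.317335·72 = -364.548154

-364.548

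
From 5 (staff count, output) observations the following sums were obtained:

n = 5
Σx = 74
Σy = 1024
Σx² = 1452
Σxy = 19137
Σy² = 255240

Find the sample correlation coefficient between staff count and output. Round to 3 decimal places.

0.988

Sxx = Σx² − (Σx)²/n = 1452 − 1095.2 = 356.8
Sxy = Σxy − (Σx)(Σy)/n = 19137 − 15155.2 = 3981.8
Syy = Σy² − (Σy)²/n = 255240 − 209715.2 = 45524.8
r = Sxy/√(Sxx·Syy) = 3981.8/√(16243248.64) = 3981.8/4030.291384 = 0.987968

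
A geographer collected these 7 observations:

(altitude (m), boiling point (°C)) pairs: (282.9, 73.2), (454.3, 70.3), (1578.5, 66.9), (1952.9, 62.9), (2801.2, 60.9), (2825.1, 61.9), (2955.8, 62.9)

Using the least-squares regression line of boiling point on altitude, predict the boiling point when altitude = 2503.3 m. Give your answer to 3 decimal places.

62.910

n = 7, Σx = 12850.7, Σy = 459, Σxy = 812471.22, Σx² = 31156566.65
Sxx = Σx² − (Σx)²/n = 31156566.65 − 23591498.641429 = 7565068.008571
Sxy = Σxy − (Σx)(Σy)/n = 812471.22 − 842638.757143 = -30167.537143
b = Sxy/Sxx = -30167.537143/7565068.008571 = -0.003988
a = ȳ − b·x̄ = 65.571429 − (-0.003988)·1835.814286 = 72.892182
ŷ(2503.3) = a + b·2503.3 = 72.892182 + (-0.003988)·2503.3 = 62.909668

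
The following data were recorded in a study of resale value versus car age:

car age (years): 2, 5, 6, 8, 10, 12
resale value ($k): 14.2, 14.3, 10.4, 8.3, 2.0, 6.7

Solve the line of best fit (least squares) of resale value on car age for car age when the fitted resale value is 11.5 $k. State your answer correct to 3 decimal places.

n = 6, Σx = 43, Σy = 55.9, Σxy = 329.1, Σx² = 373
Sxx = Σx² − (Σx)²/n = 373 − 308.166667 = 64.833333
Sxy = Σxy − (Σx)(Σy)/n = 329.1 − 400.616667 = -71.516667
b = Sxy/Sxx = -71.516667/64.833333 = -1.103085
a = ȳ − b·x̄ = 9.316667 − (-1.103085)·7.166667 = 17.222108
Set a + b·x = 11.5: x = (11.5 − 17.222108) / (-1.103085) = 5.187369

5.187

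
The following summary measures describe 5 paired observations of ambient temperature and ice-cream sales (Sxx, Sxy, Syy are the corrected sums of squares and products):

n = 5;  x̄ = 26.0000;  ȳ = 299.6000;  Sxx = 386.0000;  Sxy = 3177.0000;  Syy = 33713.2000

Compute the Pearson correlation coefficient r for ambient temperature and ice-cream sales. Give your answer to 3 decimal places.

r = Sxy/√(Sxx·Syy) = 3177/√(13013295.2) = 3177/3607.394517 = 0.880691

0.881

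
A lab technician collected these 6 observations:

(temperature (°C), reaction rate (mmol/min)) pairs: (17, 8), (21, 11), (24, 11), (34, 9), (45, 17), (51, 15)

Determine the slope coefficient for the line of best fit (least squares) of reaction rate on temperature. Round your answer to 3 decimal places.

0.207

n = 6, Σx = 192, Σy = 71, Σxy = 2467, Σx² = 7088
Sxx = Σx² − (Σx)²/n = 7088 − 6144 = 944
Sxy = Σxy − (Σx)(Σy)/n = 2467 − 2272 = 195
b = Sxy/Sxx = 195/944 = 0.206568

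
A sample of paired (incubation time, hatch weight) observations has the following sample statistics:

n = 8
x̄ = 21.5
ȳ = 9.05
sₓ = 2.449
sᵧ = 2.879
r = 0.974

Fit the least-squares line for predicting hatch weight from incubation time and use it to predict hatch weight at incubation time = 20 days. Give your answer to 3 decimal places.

b = r · sᵧ/sₓ = 0.974 · 2.879/2.449 = 1.145017
a = ȳ − b·x̄ = 9.05 − 1.145017·21.5 = -15.567860
ŷ(20) = a + b·20 = -15.567860 + 1.145017·20 = 7.332475

7.332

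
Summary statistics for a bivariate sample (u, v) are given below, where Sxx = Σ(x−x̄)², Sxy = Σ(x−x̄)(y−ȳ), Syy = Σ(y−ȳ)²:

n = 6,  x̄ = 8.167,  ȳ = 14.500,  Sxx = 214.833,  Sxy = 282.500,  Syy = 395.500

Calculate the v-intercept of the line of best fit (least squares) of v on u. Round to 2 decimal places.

b = Sxy/Sxx = 282.5/214.833 = 1.314975
a = ȳ − b·x̄ = 14.5 − 1.314975·8.167 = 3.760600

3.76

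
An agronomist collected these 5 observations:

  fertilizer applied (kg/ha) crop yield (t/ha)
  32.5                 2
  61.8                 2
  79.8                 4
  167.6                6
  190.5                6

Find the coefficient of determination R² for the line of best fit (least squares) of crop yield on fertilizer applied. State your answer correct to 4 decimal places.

n = 5, Σx = 532.2, Σy = 20, Σxy = 2656.4, Σx² = 75623.54, Σy² = 96
Sxx = Σx² − (Σx)²/n = 75623.54 − 56647.368 = 18976.172
Sxy = Σxy − (Σx)(Σy)/n = 2656.4 − 2128.8 = 527.6
Syy = Σy² − (Σy)²/n = 96 − 80 = 16
R² = Sxy²/(Sxx·Syy) = (527.6)²/(18976.172·16) = 0.916813

0.9168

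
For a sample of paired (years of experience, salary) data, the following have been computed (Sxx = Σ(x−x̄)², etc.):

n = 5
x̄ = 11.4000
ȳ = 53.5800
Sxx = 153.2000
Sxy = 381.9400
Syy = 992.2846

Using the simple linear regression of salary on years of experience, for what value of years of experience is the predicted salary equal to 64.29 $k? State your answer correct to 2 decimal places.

15.70

b = Sxy/Sxx = 381.94/153.2 = 2.493081
a = ȳ − b·x̄ = 53.58 − 2.493081·11.4 = 25.158877
Set a + b·x = 64.29: x = (64.29 − 25.158877) / 2.493081 = 15.695889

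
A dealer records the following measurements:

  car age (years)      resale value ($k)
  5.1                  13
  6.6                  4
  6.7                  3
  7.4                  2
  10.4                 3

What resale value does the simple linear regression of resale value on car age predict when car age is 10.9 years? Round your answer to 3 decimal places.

-0.313

n = 5, Σx = 36.2, Σy = 25, Σxy = 158.8, Σx² = 277.38
Sxx = Σx² − (Σx)²/n = 277.38 − 262.088 = 15.292
Sxy = Σxy − (Σx)(Σy)/n = 158.8 − 181 = -22.2
b = Sxy/Sxx = -22.2/15.292 = -1.451739
a = ȳ − b·x̄ = 5 − (-1.451739)·7.24 = 15.510594
ŷ(10.9) = a + b·10.9 = 15.510594 + (-1.451739)·10.9 = -0.313366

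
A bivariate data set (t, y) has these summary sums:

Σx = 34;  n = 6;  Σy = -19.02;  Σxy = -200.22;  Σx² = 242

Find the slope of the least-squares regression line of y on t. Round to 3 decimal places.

Sxx = Σx² − (Σx)²/n = 242 − 192.666667 = 49.333333
Sxy = Σxy − (Σx)(Σy)/n = -200.22 − (-107.78) = -92.44
b = Sxy/Sxx = -92.44/49.333333 = -1.873784

-1.874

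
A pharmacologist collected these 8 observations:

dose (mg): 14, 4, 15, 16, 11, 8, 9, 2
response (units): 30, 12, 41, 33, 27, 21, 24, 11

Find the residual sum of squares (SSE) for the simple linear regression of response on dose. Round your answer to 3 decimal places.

n = 8, Σx = 79, Σy = 199, Σxy = 2314, Σx² = 963, Σy² = 5681
Sxx = Σx² − (Σx)²/n = 963 − 780.125 = 182.875
Sxy = Σxy − (Σx)(Σy)/n = 2314 − 1965.125 = 348.875
Syy = Σy² − (Σy)²/n = 5681 − 4950.125 = 730.875
b = Sxy/Sxx = 348.875/182.875 = 1.907724
SSE = Syy − b·Sxy = 730.875 − 1.907724·348.875 = 65.317840

65.318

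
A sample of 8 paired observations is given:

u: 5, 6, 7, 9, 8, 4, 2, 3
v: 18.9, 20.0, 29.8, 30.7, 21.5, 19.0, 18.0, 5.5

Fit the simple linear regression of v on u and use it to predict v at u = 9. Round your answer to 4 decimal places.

28.8583

n = 8, Σx = 44, Σy = 163.4, Σxy = 999.9, Σx² = 284
Sxx = Σx² − (Σx)²/n = 284 − 242 = 42
Sxy = Σxy − (Σx)(Σy)/n = 999.9 − 898.7 = 101.2
b = Sxy/Sxx = 101.2/42 = 2.409524
a = ȳ − b·x̄ = 20.425 − 2.409524·5.5 = 7.172619
ŷ(9) = a + b·9 = 7.172619 + 2.409524·9 = 28.858333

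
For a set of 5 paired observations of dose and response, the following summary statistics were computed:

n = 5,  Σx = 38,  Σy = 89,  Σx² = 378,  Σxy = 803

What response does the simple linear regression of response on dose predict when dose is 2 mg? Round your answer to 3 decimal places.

Sxx = Σx² − (Σx)²/n = 378 − 288.8 = 89.2
Sxy = Σxy − (Σx)(Σy)/n = 803 − 676.4 = 126.6
b = Sxy/Sxx = 126.6/89.2 = 1.419283
a = ȳ − b·x̄ = 17.8 − 1.419283·7.6 = 7.013453
ŷ(2) = a + b·2 = 7.013453 + 1.419283·2 = 9.852018

9.852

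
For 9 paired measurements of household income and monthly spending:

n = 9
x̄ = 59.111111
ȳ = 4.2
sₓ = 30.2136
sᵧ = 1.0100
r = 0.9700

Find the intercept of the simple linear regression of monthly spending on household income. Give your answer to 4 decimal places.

b = r · sᵧ/sₓ = 0.97 · 1.01/30.2136 = 0.032426
a = ȳ − b·x̄ = 4.2 − 0.032426·59.111111 = 2.283275

2.2833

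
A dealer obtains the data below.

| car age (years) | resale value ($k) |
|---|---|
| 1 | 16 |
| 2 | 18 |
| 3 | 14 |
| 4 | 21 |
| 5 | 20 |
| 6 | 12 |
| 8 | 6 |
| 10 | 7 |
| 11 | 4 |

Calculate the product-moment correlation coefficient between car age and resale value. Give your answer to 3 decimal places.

-0.816

n = 9, Σx = 50, Σy = 118, Σxy = 512, Σx² = 376, Σy² = 1862
Sxx = Σx² − (Σx)²/n = 376 − 277.777778 = 98.222222
Sxy = Σxy − (Σx)(Σy)/n = 512 − 655.555556 = -143.555556
Syy = Σy² − (Σy)²/n = 1862 − 1547.111111 = 314.888889
r = Sxy/√(Sxx·Syy) = -143.555556/√(30929.086420) = -143.555556/175.866672 = -0.816275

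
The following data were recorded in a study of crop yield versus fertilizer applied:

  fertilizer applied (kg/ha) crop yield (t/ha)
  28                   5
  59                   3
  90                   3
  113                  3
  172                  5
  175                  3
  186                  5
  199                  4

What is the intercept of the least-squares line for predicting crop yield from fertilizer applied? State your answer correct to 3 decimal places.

n = 8, Σx = 1022, Σy = 31, Σxy = 4037, Σx² = 159540
Sxx = Σx² − (Σx)²/n = 159540 − 130560.5 = 28979.5
Sxy = Σxy − (Σx)(Σy)/n = 4037 − 3960.25 = 76.75
b = Sxy/Sxx = 76.75/28979.5 = 0.002648
a = ȳ − b·x̄ = 3.875 − 0.002648·127.75 = 3.536664

3.537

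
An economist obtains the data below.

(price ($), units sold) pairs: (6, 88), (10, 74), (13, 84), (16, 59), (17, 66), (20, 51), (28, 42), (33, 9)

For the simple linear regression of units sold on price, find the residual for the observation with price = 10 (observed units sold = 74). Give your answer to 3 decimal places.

-6.461

n = 8, Σx = 143, Σy = 473, Σxy = 6919, Σx² = 3123
Sxx = Σx² − (Σx)²/n = 3123 − 2556.125 = 566.875
Sxy = Σxy − (Σx)(Σy)/n = 6919 − 8454.875 = -1535.875
b = Sxy/Sxx = -1535.875/566.875 = -2.709372
a = ȳ − b·x̄ = 59.125 − (-2.709372)·17.875 = 107.555017
ŷ(10) = 107.555017 + (-2.709372)·10 = 80.461301
residual = y − ŷ = 74 − 80.461301 = -6.461301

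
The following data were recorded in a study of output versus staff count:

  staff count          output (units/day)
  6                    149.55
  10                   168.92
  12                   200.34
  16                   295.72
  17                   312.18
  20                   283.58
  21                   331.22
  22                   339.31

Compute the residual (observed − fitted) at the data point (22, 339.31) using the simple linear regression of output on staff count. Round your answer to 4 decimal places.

-2.5696

n = 8, Σx = 124, Σy = 2080.82, Σxy = 35121.2, Σx² = 2150
Sxx = Σx² − (Σx)²/n = 2150 − 1922 = 228
Sxy = Σxy − (Σx)(Σy)/n = 35121.2 − 32252.71 = 2868.49
b = Sxy/Sxx = 2868.49/228 = 12.581096
a = ȳ − b·x̄ = 260.1025 − 12.581096·15.5 = 65.095504
ŷ(22) = 65.095504 + 12.581096·22 = 341.879627
residual = y − ŷ = 339.31 − 341.879627 = -2.569627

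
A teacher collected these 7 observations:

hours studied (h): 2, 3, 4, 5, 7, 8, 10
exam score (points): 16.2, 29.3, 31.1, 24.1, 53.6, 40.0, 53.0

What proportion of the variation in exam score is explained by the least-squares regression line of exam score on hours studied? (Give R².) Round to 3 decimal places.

0.749

n = 7, Σx = 39, Σy = 247.3, Σxy = 1590.4, Σx² = 267, Σy² = 9950.91
Sxx = Σx² − (Σx)²/n = 267 − 217.285714 = 49.714286
Sxy = Σxy − (Σx)(Σy)/n = 1590.4 − 1377.814286 = 212.585714
Syy = Σy² − (Σy)²/n = 9950.91 − 8736.755714 = 1214.154286
R² = Sxy²/(Sxx·Syy) = (212.585714)²/(49.714286·1214.154286) = 0.748709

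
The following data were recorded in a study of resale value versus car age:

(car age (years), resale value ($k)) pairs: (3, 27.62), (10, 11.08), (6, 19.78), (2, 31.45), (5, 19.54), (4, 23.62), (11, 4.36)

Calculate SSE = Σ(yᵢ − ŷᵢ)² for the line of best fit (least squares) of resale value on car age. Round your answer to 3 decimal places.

17.994

n = 7, Σx = 41, Σy = 137.45, Σxy = 615.38, Σx² = 311, Σy² = 3224.7073
Sxx = Σx² − (Σx)²/n = 311 − 240.142857 = 70.857143
Sxy = Σxy − (Σx)(Σy)/n = 615.38 − 805.064286 = -189.684286
Syy = Σy² − (Σy)²/n = 3224.7073 − 2698.928929 = 525.778371
b = Sxy/Sxx = -189.684286/70.857143 = -2.676996
SSE = Syy − b·Sxy = 525.778371 − (-2.676996)·(-189.684286) = 17.994303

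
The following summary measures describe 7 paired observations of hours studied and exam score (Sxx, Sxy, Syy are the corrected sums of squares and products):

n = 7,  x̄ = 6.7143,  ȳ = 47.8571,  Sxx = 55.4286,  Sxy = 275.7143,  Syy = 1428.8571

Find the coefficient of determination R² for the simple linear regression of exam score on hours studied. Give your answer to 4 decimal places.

R² = Sxy²/(Sxx·Syy) = (275.7143)²/(55.4286·1428.8571) = 0.959833

0.9598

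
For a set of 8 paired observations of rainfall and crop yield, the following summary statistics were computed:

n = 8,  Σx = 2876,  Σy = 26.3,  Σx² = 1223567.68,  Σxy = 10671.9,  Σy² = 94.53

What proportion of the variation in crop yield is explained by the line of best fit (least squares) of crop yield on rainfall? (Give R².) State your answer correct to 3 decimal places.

Sxx = Σx² − (Σx)²/n = 1223567.68 − 1033922 = 189645.68
Sxy = Σxy − (Σx)(Σy)/n = 10671.9 − 9454.85 = 1217.05
Syy = Σy² − (Σy)²/n = 94.53 − 86.46125 = 8.06875
R² = Sxy²/(Sxx·Syy) = (1217.05)²/(189645.68·8.06875) = 0.967983

0.968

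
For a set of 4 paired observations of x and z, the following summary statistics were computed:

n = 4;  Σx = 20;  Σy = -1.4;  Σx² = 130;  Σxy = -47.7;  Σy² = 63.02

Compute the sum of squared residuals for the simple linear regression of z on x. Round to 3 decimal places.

Sxx = Σx² − (Σx)²/n = 130 − 100 = 30
Sxy = Σxy − (Σx)(Σy)/n = -47.7 − (-7) = -40.7
Syy = Σy² − (Σy)²/n = 63.02 − 0.49 = 62.53
b = Sxy/Sxx = -40.7/30 = -1.356667
SSE = Syy − b·Sxy = 62.53 − (-1.356667)·(-40.7) = 7.313667

7.314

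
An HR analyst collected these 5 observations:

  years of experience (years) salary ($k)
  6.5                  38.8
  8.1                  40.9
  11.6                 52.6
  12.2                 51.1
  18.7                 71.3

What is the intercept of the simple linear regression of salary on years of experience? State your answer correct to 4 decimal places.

19.8795

n = 5, Σx = 57.1, Σy = 254.7, Σxy = 3150.38, Σx² = 740.95
Sxx = Σx² − (Σx)²/n = 740.95 − 652.082 = 88.868
Sxy = Σxy − (Σx)(Σy)/n = 3150.38 − 2908.674 = 241.706
b = Sxy/Sxx = 241.706/88.868 = 2.719832
a = ȳ − b·x̄ = 50.94 − 2.719832·11.42 = 19.879522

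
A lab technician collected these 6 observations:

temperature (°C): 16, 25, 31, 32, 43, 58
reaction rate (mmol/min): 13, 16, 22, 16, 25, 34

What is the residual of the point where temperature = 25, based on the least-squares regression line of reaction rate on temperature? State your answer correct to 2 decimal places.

n = 6, Σx = 205, Σy = 126, Σxy = 4849, Σx² = 8079
Sxx = Σx² − (Σx)²/n = 8079 − 7004.166667 = 1074.833333
Sxy = Σxy − (Σx)(Σy)/n = 4849 − 4305 = 544
b = Sxy/Sxx = 544/1074.833333 = 0.506125
a = ȳ − b·x̄ = 21 − 0.506125·34.166667 = 3.707396
ŷ(25) = 3.707396 + 0.506125·25 = 16.360521
residual = y − ŷ = 16 − 16.360521 = -0.360521

-0.36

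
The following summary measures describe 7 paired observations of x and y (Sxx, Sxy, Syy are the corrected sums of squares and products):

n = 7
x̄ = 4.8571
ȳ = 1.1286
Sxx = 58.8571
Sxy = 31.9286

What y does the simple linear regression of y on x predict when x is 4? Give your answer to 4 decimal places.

b = Sxy/Sxx = 31.9286/58.8571 = 0.542477
a = ȳ − b·x̄ = 1.1286 − 0.542477·4.8571 = -1.506263
ŷ(4) = a + b·4 = -1.506263 + 0.542477·4 = 0.663643

0.6636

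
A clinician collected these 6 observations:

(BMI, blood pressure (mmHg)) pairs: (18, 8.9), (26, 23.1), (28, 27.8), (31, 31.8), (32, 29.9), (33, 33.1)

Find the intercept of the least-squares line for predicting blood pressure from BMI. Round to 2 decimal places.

-18.83

n = 6, Σx = 168, Σy = 154.6, Σxy = 4574.1, Σx² = 4858
Sxx = Σx² − (Σx)²/n = 4858 − 4704 = 154
Sxy = Σxy − (Σx)(Σy)/n = 4574.1 − 4328.8 = 245.3
b = Sxy/Sxx = 245.3/154 = 1.592857
a = ȳ − b·x̄ = 25.766667 − 1.592857·28 = -18.833333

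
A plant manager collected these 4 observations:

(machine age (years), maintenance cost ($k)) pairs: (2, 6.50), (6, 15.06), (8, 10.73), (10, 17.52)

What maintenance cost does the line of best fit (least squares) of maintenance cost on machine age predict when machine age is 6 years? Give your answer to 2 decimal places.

11.87

n = 4, Σx = 26, Σy = 49.81, Σxy = 364.4, Σx² = 204
Sxx = Σx² − (Σx)²/n = 204 − 169 = 35
Sxy = Σxy − (Σx)(Σy)/n = 364.4 − 323.765 = 40.635
b = Sxy/Sxx = 40.635/35 = 1.161
a = ȳ − b·x̄ = 12.4525 − 1.161·6.5 = 4.906
ŷ(6) = a + b·6 = 4.906 + 1.161·6 = 11.872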